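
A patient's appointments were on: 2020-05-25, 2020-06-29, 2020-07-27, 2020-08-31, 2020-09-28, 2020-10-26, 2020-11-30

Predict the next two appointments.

2020-12-28, 2021-01-25

These are Mondays with 35, 28, 35, 28, 28, 35-day gaps.
Each is the final Monday of its month — 2020-06-29 is past the 28th, so '4th Monday' doesn't fit.
Last Monday of December 2020: 2020-12-28.
January 2021 ends with Monday 2021-01-25.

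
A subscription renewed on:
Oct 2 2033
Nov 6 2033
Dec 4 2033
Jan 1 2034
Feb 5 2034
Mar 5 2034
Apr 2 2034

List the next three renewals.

All dates are Sundays, 35, 28, 28, 35, 28, 28 days apart.
Specifically, the 1st Sunday of each month.
May 2034 — 1st Sunday is May 7 2034.
June 2034 — 1st Sunday is Jun 4 2034.
1st Sunday of July 2034: Jul 2 2034.

May 7 2034, Jun 4 2034, Jul 2 2034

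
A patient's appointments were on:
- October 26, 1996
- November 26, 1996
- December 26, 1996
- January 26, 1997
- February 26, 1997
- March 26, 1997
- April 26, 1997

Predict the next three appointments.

The day-of-month is always 26 (31, 30, 31, 31, 28, 31 days between events).
So this recurs on the 26th of each month.
Next: May 1997 → May 26, 1997.
Next: June 1997 → June 26, 1997.
July 1997: July 26, 1997.

May 26, 1997; June 26, 1997; July 26, 1997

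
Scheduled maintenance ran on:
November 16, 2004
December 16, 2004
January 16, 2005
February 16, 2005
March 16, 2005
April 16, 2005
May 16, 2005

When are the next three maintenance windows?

June 16, 2005; July 16, 2005; August 16, 2005

Each date is the 16th; the gaps (30, 31, 31, 28, 31, 30) track the month lengths.
The rule is the 16th of each month.
June 2005: June 16, 2005.
Next: July 2005 → July 16, 2005.
Next: August 2005 → August 16, 2005.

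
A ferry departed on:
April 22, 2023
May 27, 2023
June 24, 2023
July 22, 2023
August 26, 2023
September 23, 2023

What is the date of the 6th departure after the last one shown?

All dates are Saturdays, 35, 28, 28, 35, 28 days apart.
Specifically, the 4th Saturday of each month.
October 2023 — 4th Saturday is October 28, 2023.
November 2023 — 4th Saturday is November 25, 2023.
4th Saturday of December 2023: December 23, 2023.
January 2024 — 4th Saturday is January 27, 2024.
4th Saturday of February 2024: February 24, 2024.
March 2024 — 4th Saturday is March 23, 2024.

March 23, 2024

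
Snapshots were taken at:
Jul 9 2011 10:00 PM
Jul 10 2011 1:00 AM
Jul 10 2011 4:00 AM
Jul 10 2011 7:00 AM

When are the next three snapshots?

Jul 10 2011 10:00 AM, Jul 10 2011 1:00 PM, Jul 10 2011 4:00 PM

Spacing: 3, 3, 3 h — constant 3 h.
Jul 10 2011 7:00 AM + 3 h = Jul 10 2011 10:00 AM.
Jul 10 2011 10:00 AM + 3 h = Jul 10 2011 1:00 PM.
Jul 10 2011 1:00 PM + 3 h = Jul 10 2011 4:00 PM.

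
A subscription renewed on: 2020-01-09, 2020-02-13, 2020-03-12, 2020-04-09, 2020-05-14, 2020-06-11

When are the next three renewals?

2020-07-09, 2020-08-13, 2020-09-10

All dates are Thursdays, 35, 28, 28, 35, 28 days apart.
Specifically, the 2nd Thursday of each month.
July 2020 — 2nd Thursday is 2020-07-09.
2nd Thursday of August 2020: 2020-08-13.
September 2020 — 2nd Thursday is 2020-09-10.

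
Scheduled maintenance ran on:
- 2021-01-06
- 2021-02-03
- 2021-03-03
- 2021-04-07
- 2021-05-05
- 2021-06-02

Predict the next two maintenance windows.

These are Wednesdays at 28- or 35-day spacing (28, 28, 35, 28, 28).
The pattern: 1st Wednesday of the month.
July 2021 — 1st Wednesday is 2021-07-07.
August 2021 — 1st Wednesday is 2021-08-04.

2021-07-07, 2021-08-04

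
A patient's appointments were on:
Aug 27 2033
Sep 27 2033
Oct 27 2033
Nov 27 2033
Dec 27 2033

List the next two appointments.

Each date is the 27th; the gaps (31, 30, 31, 30) track the month lengths.
The rule is the 27th of each month.
January 2034: Jan 27 2034.
Next: February 2034 → Feb 27 2034.

Jan 27 2034, Feb 27 2034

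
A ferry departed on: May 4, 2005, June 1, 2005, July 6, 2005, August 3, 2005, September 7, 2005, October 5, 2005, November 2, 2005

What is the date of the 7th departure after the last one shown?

June 7, 2006

Gaps: 28, 35, 28, 35, 28, 28 days — a mix of 28 and 35. Every date is a Wednesday.
Each is the 1st Wednesday of its month.
December 2005 — 1st Wednesday is December 7, 2005.
1st Wednesday of January 2006: January 4, 2006.
February 2006 — 1st Wednesday is February 1, 2006.
March 2006 — 1st Wednesday is March 1, 2006.
April 2006 — 1st Wednesday is April 5, 2006.
May 2006 — 1st Wednesday is May 3, 2006.
June 2006 — 1st Wednesday is June 7, 2006.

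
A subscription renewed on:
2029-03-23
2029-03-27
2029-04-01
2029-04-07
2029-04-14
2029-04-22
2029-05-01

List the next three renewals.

2029-05-11, 2029-05-22, 2029-06-03

Gaps: 4, 5, 6, 7, 8, 9 days — each gap is 1 larger than the previous one.
Next gap: 10 days. 2029-05-01 + 10 days = 2029-05-11.
Next gap: 11 days. 2029-05-11 + 11 days = 2029-05-22.
Next gap: 12 days. 2029-05-22 + 12 days = 2029-06-03.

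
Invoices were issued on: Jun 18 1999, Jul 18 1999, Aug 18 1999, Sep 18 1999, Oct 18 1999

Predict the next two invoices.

Gaps: 30, 31, 31, 30 days — not constant. Every event is on the 18th of the month.
Pattern: the 18th of each month.
Next: November 1999 → Nov 18 1999.
December 1999: Dec 18 1999.

Nov 18 1999, Dec 18 1999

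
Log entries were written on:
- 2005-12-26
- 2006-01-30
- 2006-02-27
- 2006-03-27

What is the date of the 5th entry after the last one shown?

2006-08-28

Every date is a Monday; gaps 35, 28, 28 days.
Each is the last Monday of its month (at least one falls on the 29th or later, ruling out '4th Monday').
April 2006 ends with Monday 2006-04-24.
Last Monday of May 2006: 2006-05-29.
June 2006 ends with Monday 2006-06-26.
Last Monday of July 2006: 2006-07-31.
Last Monday of August 2006: 2006-08-28.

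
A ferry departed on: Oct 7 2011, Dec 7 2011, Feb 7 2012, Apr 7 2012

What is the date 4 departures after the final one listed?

The day-of-month is always 7 (61, 62, 60 days between events).
So this recurs on the 7th of every 2 months.
June 2012: Jun 7 2012.
August 2012: Aug 7 2012.
Next: October 2012 → Oct 7 2012.
December 2012: Dec 7 2012.

Dec 7 2012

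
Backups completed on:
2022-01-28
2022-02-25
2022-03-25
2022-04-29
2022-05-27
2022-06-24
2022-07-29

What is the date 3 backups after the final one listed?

2022-10-28

Every date is a Friday; gaps 28, 28, 35, 28, 28, 35 days.
Each is the last Friday of its month (at least one falls on the 29th or later, ruling out '4th Friday').
August 2022 ends with Friday 2022-08-26.
September 2022 ends with Friday 2022-09-30.
October 2022 ends with Friday 2022-10-28.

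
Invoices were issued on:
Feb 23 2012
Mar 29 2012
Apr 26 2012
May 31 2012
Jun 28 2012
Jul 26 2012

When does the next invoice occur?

Aug 30 2012

Every date is a Thursday; gaps 35, 28, 35, 28, 28 days.
Each is the last Thursday of its month (at least one falls on the 29th or later, ruling out '4th Thursday').
Last Thursday of August 2012: Aug 30 2012.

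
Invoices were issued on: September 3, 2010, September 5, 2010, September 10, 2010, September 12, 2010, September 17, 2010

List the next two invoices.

The gap pattern 2, 5, 2, 5 repeats every 2 events.
These are the Fridays and Sundays of each week.
The following Sunday is September 19, 2010.
Next Friday: September 24, 2010.

September 19, 2010; September 24, 2010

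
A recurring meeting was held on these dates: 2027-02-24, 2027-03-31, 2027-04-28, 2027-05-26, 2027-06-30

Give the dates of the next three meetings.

2027-07-28, 2027-08-25, 2027-09-29

These are Wednesdays with 35, 28, 28, 35-day gaps.
Each is the final Wednesday of its month — 2027-03-31 is past the 28th, so '4th Wednesday' doesn't fit.
July 2027 ends with Wednesday 2027-07-28.
Last Wednesday of August 2027: 2027-08-25.
September 2027 ends with Wednesday 2027-09-29.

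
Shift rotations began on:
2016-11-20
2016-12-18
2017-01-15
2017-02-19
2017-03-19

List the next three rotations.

2017-04-16, 2017-05-21, 2017-06-18

All dates are Sundays, 28, 28, 35, 28 days apart.
Specifically, the 3rd Sunday of each month.
3rd Sunday of April 2017: 2017-04-16.
May 2017 — 3rd Sunday is 2017-05-21.
June 2017 — 3rd Sunday is 2017-06-18.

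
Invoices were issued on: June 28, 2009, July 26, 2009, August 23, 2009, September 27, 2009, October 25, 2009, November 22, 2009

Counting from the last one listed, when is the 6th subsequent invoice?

May 23, 2010

Gaps: 28, 28, 35, 28, 28 days — a mix of 28 and 35. Every date is a Sunday.
Each is the 4th Sunday of its month.
December 2009 — 4th Sunday is December 27, 2009.
January 2010 — 4th Sunday is January 24, 2010.
4th Sunday of February 2010: February 28, 2010.
4th Sunday of March 2010: March 28, 2010.
April 2010 — 4th Sunday is April 25, 2010.
May 2010 — 4th Sunday is May 23, 2010.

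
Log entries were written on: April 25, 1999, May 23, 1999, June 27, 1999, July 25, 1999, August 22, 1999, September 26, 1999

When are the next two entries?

October 24, 1999; November 28, 1999

These are Sundays at 28- or 35-day spacing (28, 35, 28, 28, 35).
The pattern: 4th Sunday of the month.
4th Sunday of October 1999: October 24, 1999.
November 1999 — 4th Sunday is November 28, 1999.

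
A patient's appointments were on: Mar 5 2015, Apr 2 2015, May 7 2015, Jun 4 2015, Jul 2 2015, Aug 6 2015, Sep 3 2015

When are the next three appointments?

Oct 1 2015, Nov 5 2015, Dec 3 2015

All dates are Thursdays, 28, 35, 28, 28, 35, 28 days apart.
Specifically, the 1st Thursday of each month.
October 2015 — 1st Thursday is Oct 1 2015.
November 2015 — 1st Thursday is Nov 5 2015.
December 2015 — 1st Thursday is Dec 3 2015.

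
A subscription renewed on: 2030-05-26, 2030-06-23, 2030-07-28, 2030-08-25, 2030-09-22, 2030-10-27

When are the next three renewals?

All dates are Sundays, 28, 35, 28, 28, 35 days apart.
Specifically, the 4th Sunday of each month.
November 2030 — 4th Sunday is 2030-11-24.
December 2030 — 4th Sunday is 2030-12-22.
4th Sunday of January 2031: 2031-01-26.

2030-11-24, 2030-12-22, 2031-01-26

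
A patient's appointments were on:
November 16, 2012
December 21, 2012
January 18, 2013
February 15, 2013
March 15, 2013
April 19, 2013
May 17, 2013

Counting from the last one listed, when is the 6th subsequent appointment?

November 15, 2013

All dates are Fridays, 35, 28, 28, 28, 35, 28 days apart.
Specifically, the 3rd Friday of each month.
June 2013 — 3rd Friday is June 21, 2013.
3rd Friday of July 2013: July 19, 2013.
3rd Friday of August 2013: August 16, 2013.
3rd Friday of September 2013: September 20, 2013.
October 2013 — 3rd Friday is October 18, 2013.
3rd Friday of November 2013: November 15, 2013.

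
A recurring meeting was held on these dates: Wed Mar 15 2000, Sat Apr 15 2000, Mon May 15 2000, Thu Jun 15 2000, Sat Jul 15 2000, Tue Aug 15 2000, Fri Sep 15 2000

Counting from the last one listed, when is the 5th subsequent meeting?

Thu Feb 15 2001

Each date is the 15th; the gaps (31, 30, 31, 30, 31, 31) track the month lengths.
The rule is the 15th of each month.
Next: October 2000 → Sun Oct 15 2000.
November 2000: Wed Nov 15 2000.
December 2000: Fri Dec 15 2000.
January 2001: Mon Jan 15 2001.
Next: February 2001 → Thu Feb 15 2001.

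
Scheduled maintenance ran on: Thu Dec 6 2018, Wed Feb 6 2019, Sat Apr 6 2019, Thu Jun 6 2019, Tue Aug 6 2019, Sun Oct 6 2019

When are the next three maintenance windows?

The day-of-month is always 6 (62, 59, 61, 61, 61 days between events).
So this recurs on the 6th of every 2 months.
December 2019: Fri Dec 6 2019.
Next: February 2020 → Thu Feb 6 2020.
Next: April 2020 → Mon Apr 6 2020.

Fri Dec 6 2019, Thu Feb 6 2020, Mon Apr 6 2020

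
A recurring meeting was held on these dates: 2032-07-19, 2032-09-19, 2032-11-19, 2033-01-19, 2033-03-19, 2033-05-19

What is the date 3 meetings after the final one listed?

Each date is the 19th; the gaps (62, 61, 61, 59, 61) track the month lengths.
The rule is the 19th of every 2 months.
July 2033: 2033-07-19.
Next: September 2033 → 2033-09-19.
Next: November 2033 → 2033-11-19.

2033-11-19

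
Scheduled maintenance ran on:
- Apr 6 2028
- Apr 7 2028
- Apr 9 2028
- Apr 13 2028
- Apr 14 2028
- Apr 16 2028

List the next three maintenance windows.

Every event lands on a Thursday or Friday or Sunday (gaps cycle 1, 2, 4, 1, 2).
So the schedule is: every Thursday, Friday and Sunday.
The following Thursday is Apr 20 2028.
The following Friday is Apr 21 2028.
Next Sunday: Apr 23 2028.

Apr 20 2028, Apr 21 2028, Apr 23 2028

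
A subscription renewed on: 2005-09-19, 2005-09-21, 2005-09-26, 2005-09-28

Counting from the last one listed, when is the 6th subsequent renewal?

Every event lands on a Monday or Wednesday (gaps cycle 2, 5, 2).
So the schedule is: every Monday and Wednesday.
Next Monday: 2005-10-03.
Next Wednesday: 2005-10-05.
The following Monday is 2005-10-10.
Next Wednesday: 2005-10-12.
The following Monday is 2005-10-17.
Next Wednesday: 2005-10-19.

2005-10-19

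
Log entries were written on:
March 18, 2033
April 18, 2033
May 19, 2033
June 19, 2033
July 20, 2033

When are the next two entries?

Every event comes 31 days after the last (31, 31, 31, 31).
July 20, 2033 + 31 days = August 20, 2033.
August 20, 2033 + 31 days = September 20, 2033.

August 20, 2033; September 20, 2033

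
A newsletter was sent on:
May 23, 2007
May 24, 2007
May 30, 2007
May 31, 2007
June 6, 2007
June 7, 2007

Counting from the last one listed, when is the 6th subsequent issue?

Every event lands on a Wednesday or Thursday (gaps cycle 1, 6, 1, 6, 1).
So the schedule is: every Wednesday and Thursday.
Next Wednesday: June 13, 2007.
Next Thursday: June 14, 2007.
Next Wednesday: June 20, 2007.
The following Thursday is June 21, 2007.
The following Wednesday is June 27, 2007.
The following Thursday is June 28, 2007.

June 28, 2007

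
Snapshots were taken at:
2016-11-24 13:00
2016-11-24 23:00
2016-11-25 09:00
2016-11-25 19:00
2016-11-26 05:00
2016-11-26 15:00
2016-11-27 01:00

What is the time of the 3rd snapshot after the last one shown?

The interval is a steady 10 hours (10, 10, 10, 10, 10, 10).
2016-11-27 01:00 + 10 h = 2016-11-27 11:00.
2016-11-27 11:00 + 10 h = 2016-11-27 21:00.
2016-11-27 21:00 + 10 h = 2016-11-28 07:00.

2016-11-28 07:00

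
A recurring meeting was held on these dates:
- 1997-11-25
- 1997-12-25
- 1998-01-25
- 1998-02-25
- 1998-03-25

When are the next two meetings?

1998-04-25, 1998-05-25

Gaps: 30, 31, 31, 28 days — not constant. Every event is on the 25th of the month.
Pattern: the 25th of each month.
Next: April 1998 → 1998-04-25.
May 1998: 1998-05-25.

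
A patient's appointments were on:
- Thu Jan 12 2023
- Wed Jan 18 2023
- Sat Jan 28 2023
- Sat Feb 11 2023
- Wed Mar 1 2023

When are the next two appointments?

Intervals are 6, 10, 14, 18 days — an arithmetic progression with common difference 4.
Next gap: 22 days. Wed Mar 1 2023 + 22 days = Thu Mar 23 2023.
Next gap: 26 days. Thu Mar 23 2023 + 26 days = Tue Apr 18 2023.

Thu Mar 23 2023, Tue Apr 18 2023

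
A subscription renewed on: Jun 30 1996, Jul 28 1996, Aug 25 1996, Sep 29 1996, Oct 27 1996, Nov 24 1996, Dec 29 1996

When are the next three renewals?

Jan 26 1997, Feb 23 1997, Mar 30 1997

Every date is a Sunday; gaps 28, 28, 35, 28, 28, 35 days.
Each is the last Sunday of its month (at least one falls on the 29th or later, ruling out '4th Sunday').
January 1997 ends with Sunday Jan 26 1997.
February 1997 ends with Sunday Feb 23 1997.
March 1997 ends with Sunday Mar 30 1997.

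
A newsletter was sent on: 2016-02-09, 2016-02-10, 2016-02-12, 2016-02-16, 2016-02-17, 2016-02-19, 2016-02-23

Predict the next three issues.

2016-02-24, 2016-02-26, 2016-03-01

The gap pattern 1, 2, 4, 1, 2, 4 repeats every 3 events.
These are the Tuesdays, Wednesdays and Fridays of each week.
Next Wednesday: 2016-02-24.
The following Friday is 2016-02-26.
Next Tuesday: 2016-03-01.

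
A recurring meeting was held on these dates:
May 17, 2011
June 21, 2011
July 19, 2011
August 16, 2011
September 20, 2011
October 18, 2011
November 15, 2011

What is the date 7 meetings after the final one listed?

June 19, 2012

Gaps: 35, 28, 28, 35, 28, 28 days — a mix of 28 and 35. Every date is a Tuesday.
Each is the 3rd Tuesday of its month.
3rd Tuesday of December 2011: December 20, 2011.
January 2012 — 3rd Tuesday is January 17, 2012.
3rd Tuesday of February 2012: February 21, 2012.
March 2012 — 3rd Tuesday is March 20, 2012.
April 2012 — 3rd Tuesday is April 17, 2012.
3rd Tuesday of May 2012: May 15, 2012.
June 2012 — 3rd Tuesday is June 19, 2012.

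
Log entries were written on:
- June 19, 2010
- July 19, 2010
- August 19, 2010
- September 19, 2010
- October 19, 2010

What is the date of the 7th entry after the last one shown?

The day-of-month is always 19 (30, 31, 31, 30 days between events).
So this recurs on the 19th of each month.
November 2010: November 19, 2010.
December 2010: December 19, 2010.
January 2011: January 19, 2011.
Next: February 2011 → February 19, 2011.
Next: March 2011 → March 19, 2011.
Next: April 2011 → April 19, 2011.
Next: May 2011 → May 19, 2011.

May 19, 2011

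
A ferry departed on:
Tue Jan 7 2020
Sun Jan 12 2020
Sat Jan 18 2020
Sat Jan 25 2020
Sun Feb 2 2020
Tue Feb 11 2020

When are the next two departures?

Fri Feb 21 2020, Tue Mar 3 2020

Intervals are 5, 6, 7, 8, 9 days — an arithmetic progression with common difference 1.
Next gap: 10 days. Tue Feb 11 2020 + 10 days = Fri Feb 21 2020.
Next gap: 11 days. Fri Feb 21 2020 + 11 days = Tue Mar 3 2020.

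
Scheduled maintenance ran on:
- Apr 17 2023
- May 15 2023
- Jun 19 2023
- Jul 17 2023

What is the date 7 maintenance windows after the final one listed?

Feb 19 2024

All dates are Mondays, 28, 35, 28 days apart.
Specifically, the 3rd Monday of each month.
3rd Monday of August 2023: Aug 21 2023.
September 2023 — 3rd Monday is Sep 18 2023.
3rd Monday of October 2023: Oct 16 2023.
3rd Monday of November 2023: Nov 20 2023.
3rd Monday of December 2023: Dec 18 2023.
January 2024 — 3rd Monday is Jan 15 2024.
3rd Monday of February 2024: Feb 19 2024.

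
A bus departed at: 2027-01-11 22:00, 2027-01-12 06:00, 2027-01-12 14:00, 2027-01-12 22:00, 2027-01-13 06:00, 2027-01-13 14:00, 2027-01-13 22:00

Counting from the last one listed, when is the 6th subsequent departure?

2027-01-15 22:00

The interval is a steady 8 hours (8, 8, 8, 8, 8, 8).
2027-01-13 22:00 + 8 h = 2027-01-14 06:00.
2027-01-14 06:00 + 8 h = 2027-01-14 14:00.
2027-01-14 14:00 + 8 h = 2027-01-14 22:00.
2027-01-14 22:00 + 8 h = 2027-01-15 06:00.
2027-01-15 06:00 + 8 h = 2027-01-15 14:00.
2027-01-15 14:00 + 8 h = 2027-01-15 22:00.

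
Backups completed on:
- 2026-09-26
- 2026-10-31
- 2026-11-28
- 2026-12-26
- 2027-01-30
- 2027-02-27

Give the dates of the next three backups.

2027-03-27, 2027-04-24, 2027-05-29

These are Saturdays with 35, 28, 28, 35, 28-day gaps.
Each is the final Saturday of its month — 2026-10-31 is past the 28th, so '4th Saturday' doesn't fit.
Last Saturday of March 2027: 2027-03-27.
Last Saturday of April 2027: 2027-04-24.
May 2027 ends with Saturday 2027-05-29.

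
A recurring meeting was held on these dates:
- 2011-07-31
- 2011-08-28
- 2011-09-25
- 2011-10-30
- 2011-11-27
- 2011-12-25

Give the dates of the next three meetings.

These are Sundays with 28, 28, 35, 28, 28-day gaps.
Each is the final Sunday of its month — 2011-07-31 is past the 28th, so '4th Sunday' doesn't fit.
Last Sunday of January 2012: 2012-01-29.
February 2012 ends with Sunday 2012-02-26.
March 2012 ends with Sunday 2012-03-25.

2012-01-29, 2012-02-26, 2012-03-25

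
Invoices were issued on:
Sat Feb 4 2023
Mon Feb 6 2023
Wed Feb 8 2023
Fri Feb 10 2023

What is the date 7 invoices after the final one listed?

Fri Feb 24 2023

Gaps between consecutive events: 2, 2, 2 days — a constant 2-day interval.
Fri Feb 10 2023 + 2 days = Sun Feb 12 2023.
Sun Feb 12 2023 + 2 days = Tue Feb 14 2023.
Tue Feb 14 2023 + 2 days = Thu Feb 16 2023.
Thu Feb 16 2023 + 2 days = Sat Feb 18 2023.
Sat Feb 18 2023 + 2 days = Mon Feb 20 2023.
Mon Feb 20 2023 + 2 days = Wed Feb 22 2023.
Wed Feb 22 2023 + 2 days = Fri Feb 24 2023.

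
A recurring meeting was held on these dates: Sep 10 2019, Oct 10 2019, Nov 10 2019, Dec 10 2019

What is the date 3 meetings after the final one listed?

The day-of-month is always 10 (30, 31, 30 days between events).
So this recurs on the 10th of each month.
January 2020: Jan 10 2020.
February 2020: Feb 10 2020.
March 2020: Mar 10 2020.

Mar 10 2020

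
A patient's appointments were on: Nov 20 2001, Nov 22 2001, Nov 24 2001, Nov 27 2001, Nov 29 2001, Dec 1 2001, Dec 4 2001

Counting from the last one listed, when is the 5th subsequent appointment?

Every event lands on a Tuesday or Thursday or Saturday (gaps cycle 2, 2, 3, 2, 2, 3).
So the schedule is: every Tuesday, Thursday and Saturday.
The following Thursday is Dec 6 2001.
Next Saturday: Dec 8 2001.
Next Tuesday: Dec 11 2001.
The following Thursday is Dec 13 2001.
Next Saturday: Dec 15 2001.

Dec 15 2001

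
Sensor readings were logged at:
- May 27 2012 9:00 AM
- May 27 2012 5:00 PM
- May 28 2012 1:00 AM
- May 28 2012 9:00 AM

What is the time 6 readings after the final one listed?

May 30 2012 9:00 AM

Spacing: 8, 8, 8 h — constant 8 h.
May 28 2012 9:00 AM + 8 h = May 28 2012 5:00 PM.
May 28 2012 5:00 PM + 8 h = May 29 2012 1:00 AM.
May 29 2012 1:00 AM + 8 h = May 29 2012 9:00 AM.
May 29 2012 9:00 AM + 8 h = May 29 2012 5:00 PM.
May 29 2012 5:00 PM + 8 h = May 30 2012 1:00 AM.
May 30 2012 1:00 AM + 8 h = May 30 2012 9:00 AM.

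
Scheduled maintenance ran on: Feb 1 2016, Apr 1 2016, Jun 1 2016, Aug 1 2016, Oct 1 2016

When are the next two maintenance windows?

Each date is the 1st; the gaps (60, 61, 61, 61) track the month lengths.
The rule is the 1st of every 2 months.
December 2016: Dec 1 2016.
February 2017: Feb 1 2017.

Dec 1 2016, Feb 1 2017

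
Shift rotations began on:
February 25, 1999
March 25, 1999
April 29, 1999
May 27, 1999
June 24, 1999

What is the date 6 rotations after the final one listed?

December 30, 1999

All Thursdays; the gaps (28, 35, 28, 28) vary with month length.
This is the last Thursday of each month.
Last Thursday of July 1999: July 29, 1999.
August 1999 ends with Thursday August 26, 1999.
Last Thursday of September 1999: September 30, 1999.
October 1999 ends with Thursday October 28, 1999.
November 1999 ends with Thursday November 25, 1999.
December 1999 ends with Thursday December 30, 1999.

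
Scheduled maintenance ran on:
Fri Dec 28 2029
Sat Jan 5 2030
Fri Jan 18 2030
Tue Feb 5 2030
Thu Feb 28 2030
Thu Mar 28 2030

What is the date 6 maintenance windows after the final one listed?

Thu Dec 26 2030

The spacing grows by 5 each time: 8, 13, 18, 23, 28 days.
Next gap: 33 days. Thu Mar 28 2030 + 33 days = Tue Apr 30 2030.
Next gap: 38 days. Tue Apr 30 2030 + 38 days = Fri Jun 7 2030.
Next gap: 43 days. Fri Jun 7 2030 + 43 days = Sat Jul 20 2030.
Next gap: 48 days. Sat Jul 20 2030 + 48 days = Fri Sep 6 2030.
Next gap: 53 days. Fri Sep 6 2030 + 53 days = Tue Oct 29 2030.
Next gap: 58 days. Tue Oct 29 2030 + 58 days = Thu Dec 26 2030.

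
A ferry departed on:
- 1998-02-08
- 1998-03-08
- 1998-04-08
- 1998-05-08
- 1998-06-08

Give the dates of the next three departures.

Gaps: 28, 31, 30, 31 days — not constant. Every event is on the 8th of the month.
Pattern: the 8th of each month.
July 1998: 1998-07-08.
August 1998: 1998-08-08.
September 1998: 1998-09-08.

1998-07-08, 1998-08-08, 1998-09-08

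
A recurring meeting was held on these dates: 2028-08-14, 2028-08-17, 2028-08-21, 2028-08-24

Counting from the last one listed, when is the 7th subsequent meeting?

2028-09-18

Every event lands on a Monday or Thursday (gaps cycle 3, 4, 3).
So the schedule is: every Monday and Thursday.
Next Monday: 2028-08-28.
Next Thursday: 2028-08-31.
The following Monday is 2028-09-04.
The following Thursday is 2028-09-07.
The following Monday is 2028-09-11.
The following Thursday is 2028-09-14.
Next Monday: 2028-09-18.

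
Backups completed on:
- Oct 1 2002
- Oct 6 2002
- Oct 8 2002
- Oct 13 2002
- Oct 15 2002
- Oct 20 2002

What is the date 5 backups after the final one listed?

Nov 5 2002

Gaps: 5, 2, 5, 2, 5 days — not constant, but cyclic with period 2.
The events fall on every Tuesday and Sunday.
The following Tuesday is Oct 22 2002.
Next Sunday: Oct 27 2002.
Next Tuesday: Oct 29 2002.
The following Sunday is Nov 3 2002.
The following Tuesday is Nov 5 2002.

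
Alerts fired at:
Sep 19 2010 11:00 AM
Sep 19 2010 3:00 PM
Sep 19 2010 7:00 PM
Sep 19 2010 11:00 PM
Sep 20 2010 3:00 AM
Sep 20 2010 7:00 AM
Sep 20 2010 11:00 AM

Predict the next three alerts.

Spacing: 4, 4, 4, 4, 4, 4 h — constant 4 h.
Sep 20 2010 11:00 AM + 4 h = Sep 20 2010 3:00 PM.
Sep 20 2010 3:00 PM + 4 h = Sep 20 2010 7:00 PM.
Sep 20 2010 7:00 PM + 4 h = Sep 20 2010 11:00 PM.

Sep 20 2010 3:00 PM, Sep 20 2010 7:00 PM, Sep 20 2010 11:00 PM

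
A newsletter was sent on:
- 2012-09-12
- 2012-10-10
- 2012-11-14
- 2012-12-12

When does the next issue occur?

2013-01-09

Gaps: 28, 35, 28 days — a mix of 28 and 35. Every date is a Wednesday.
Each is the 2nd Wednesday of its month.
January 2013 — 2nd Wednesday is 2013-01-09.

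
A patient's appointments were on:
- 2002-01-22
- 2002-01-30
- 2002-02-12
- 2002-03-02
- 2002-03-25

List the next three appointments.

2002-04-22, 2002-05-25, 2002-07-02

Intervals are 8, 13, 18, 23 days — an arithmetic progression with common difference 5.
Next gap: 28 days. 2002-03-25 + 28 days = 2002-04-22.
Next gap: 33 days. 2002-04-22 + 33 days = 2002-05-25.
Next gap: 38 days. 2002-05-25 + 38 days = 2002-07-02.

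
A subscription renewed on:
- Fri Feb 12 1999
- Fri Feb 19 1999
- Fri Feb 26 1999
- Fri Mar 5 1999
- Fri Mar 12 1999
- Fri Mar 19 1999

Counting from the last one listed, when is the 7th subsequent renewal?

Gaps between consecutive events: 7, 7, 7, 7, 7 days — a constant 7-day interval.
Fri Mar 19 1999 + 7 days = Fri Mar 26 1999.
Fri Mar 26 1999 + 7 days = Fri Apr 2 1999.
Fri Apr 2 1999 + 7 days = Fri Apr 9 1999.
Fri Apr 9 1999 + 7 days = Fri Apr 16 1999.
Fri Apr 16 1999 + 7 days = Fri Apr 23 1999.
Fri Apr 23 1999 + 7 days = Fri Apr 30 1999.
Fri Apr 30 1999 + 7 days = Fri May 7 1999.

Fri May 7 1999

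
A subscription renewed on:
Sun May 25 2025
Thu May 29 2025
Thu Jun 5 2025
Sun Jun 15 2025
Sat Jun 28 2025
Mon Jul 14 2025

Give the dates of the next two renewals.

Intervals are 4, 7, 10, 13, 16 days — an arithmetic progression with common difference 3.
Next gap: 19 days. Mon Jul 14 2025 + 19 days = Sat Aug 2 2025.
Next gap: 22 days. Sat Aug 2 2025 + 22 days = Sun Aug 24 2025.

Sat Aug 2 2025, Sun Aug 24 2025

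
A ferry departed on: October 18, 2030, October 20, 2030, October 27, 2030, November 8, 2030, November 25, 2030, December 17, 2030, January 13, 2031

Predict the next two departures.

February 14, 2031; March 23, 2031

Intervals are 2, 7, 12, 17, 22, 27 days — an arithmetic progression with common difference 5.
Next gap: 32 days. January 13, 2031 + 32 days = February 14, 2031.
Next gap: 37 days. February 14, 2031 + 37 days = March 23, 2031.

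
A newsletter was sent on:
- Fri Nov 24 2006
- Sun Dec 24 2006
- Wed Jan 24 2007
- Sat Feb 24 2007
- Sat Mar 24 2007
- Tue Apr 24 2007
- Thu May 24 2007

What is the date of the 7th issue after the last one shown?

Mon Dec 24 2007

Each date is the 24th; the gaps (30, 31, 31, 28, 31, 30) track the month lengths.
The rule is the 24th of each month.
Next: June 2007 → Sun Jun 24 2007.
July 2007: Tue Jul 24 2007.
Next: August 2007 → Fri Aug 24 2007.
Next: September 2007 → Mon Sep 24 2007.
October 2007: Wed Oct 24 2007.
November 2007: Sat Nov 24 2007.
Next: December 2007 → Mon Dec 24 2007.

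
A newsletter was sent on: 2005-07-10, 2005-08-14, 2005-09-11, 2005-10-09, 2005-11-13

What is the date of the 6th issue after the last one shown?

2006-05-14

These are Sundays at 28- or 35-day spacing (35, 28, 28, 35).
The pattern: 2nd Sunday of the month.
December 2005 — 2nd Sunday is 2005-12-11.
January 2006 — 2nd Sunday is 2006-01-08.
February 2006 — 2nd Sunday is 2006-02-12.
March 2006 — 2nd Sunday is 2006-03-12.
2nd Sunday of April 2006: 2006-04-09.
May 2006 — 2nd Sunday is 2006-05-14.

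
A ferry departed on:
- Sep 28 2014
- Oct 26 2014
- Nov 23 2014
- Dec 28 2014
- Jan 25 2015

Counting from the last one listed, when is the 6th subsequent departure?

All dates are Sundays, 28, 28, 35, 28 days apart.
Specifically, the 4th Sunday of each month.
February 2015 — 4th Sunday is Feb 22 2015.
March 2015 — 4th Sunday is Mar 22 2015.
April 2015 — 4th Sunday is Apr 26 2015.
4th Sunday of May 2015: May 24 2015.
4th Sunday of June 2015: Jun 28 2015.
July 2015 — 4th Sunday is Jul 26 2015.

Jul 26 2015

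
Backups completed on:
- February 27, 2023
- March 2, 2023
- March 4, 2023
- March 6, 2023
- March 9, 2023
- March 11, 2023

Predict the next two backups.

Every event lands on a Monday or Thursday or Saturday (gaps cycle 3, 2, 2, 3, 2).
So the schedule is: every Monday, Thursday and Saturday.
Next Monday: March 13, 2023.
Next Thursday: March 16, 2023.

March 13, 2023; March 16, 2023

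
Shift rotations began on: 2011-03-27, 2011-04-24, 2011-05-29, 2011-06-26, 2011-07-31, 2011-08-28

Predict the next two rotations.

All Sundays; the gaps (28, 35, 28, 35, 28) vary with month length.
This is the last Sunday of each month.
Last Sunday of September 2011: 2011-09-25.
October 2011 ends with Sunday 2011-10-30.

2011-09-25, 2011-10-30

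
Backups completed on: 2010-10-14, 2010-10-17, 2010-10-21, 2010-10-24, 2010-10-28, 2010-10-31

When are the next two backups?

2010-11-04, 2010-11-07

Gaps: 3, 4, 3, 4, 3 days — not constant, but cyclic with period 2.
The events fall on every Thursday and Sunday.
Next Thursday: 2010-11-04.
The following Sunday is 2010-11-07.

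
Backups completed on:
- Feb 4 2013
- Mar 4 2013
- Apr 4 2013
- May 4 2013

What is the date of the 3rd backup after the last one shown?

The day-of-month is always 4 (28, 31, 30 days between events).
So this recurs on the 4th of each month.
June 2013: Jun 4 2013.
July 2013: Jul 4 2013.
August 2013: Aug 4 2013.

Aug 4 2013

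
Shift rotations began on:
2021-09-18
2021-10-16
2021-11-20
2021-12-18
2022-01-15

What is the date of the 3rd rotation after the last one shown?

2022-04-16

All dates are Saturdays, 28, 35, 28, 28 days apart.
Specifically, the 3rd Saturday of each month.
3rd Saturday of February 2022: 2022-02-19.
3rd Saturday of March 2022: 2022-03-19.
3rd Saturday of April 2022: 2022-04-16.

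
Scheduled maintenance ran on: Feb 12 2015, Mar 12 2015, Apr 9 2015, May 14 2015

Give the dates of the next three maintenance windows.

Jun 11 2015, Jul 9 2015, Aug 13 2015

These are Thursdays at 28- or 35-day spacing (28, 28, 35).
The pattern: 2nd Thursday of the month.
2nd Thursday of June 2015: Jun 11 2015.
July 2015 — 2nd Thursday is Jul 9 2015.
2nd Thursday of August 2015: Aug 13 2015.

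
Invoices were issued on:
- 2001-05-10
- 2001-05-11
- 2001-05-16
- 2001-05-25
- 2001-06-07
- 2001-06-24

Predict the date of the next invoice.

Gaps: 1, 5, 9, 13, 17 days — each gap is 4 larger than the previous one.
Next gap: 21 days. 2001-06-24 + 21 days = 2001-07-15.

2001-07-15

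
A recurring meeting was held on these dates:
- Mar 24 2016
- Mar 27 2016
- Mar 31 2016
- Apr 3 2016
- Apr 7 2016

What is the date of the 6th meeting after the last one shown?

Apr 28 2016

The gap pattern 3, 4, 3, 4 repeats every 2 events.
These are the Thursdays and Sundays of each week.
Next Sunday: Apr 10 2016.
The following Thursday is Apr 14 2016.
The following Sunday is Apr 17 2016.
The following Thursday is Apr 21 2016.
Next Sunday: Apr 24 2016.
Next Thursday: Apr 28 2016.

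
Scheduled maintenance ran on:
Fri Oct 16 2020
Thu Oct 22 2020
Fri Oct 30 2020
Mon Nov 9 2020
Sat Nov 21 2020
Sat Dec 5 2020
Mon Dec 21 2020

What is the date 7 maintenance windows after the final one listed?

The spacing grows by 2 each time: 6, 8, 10, 12, 14, 16 days.
Next gap: 18 days. Mon Dec 21 2020 + 18 days = Fri Jan 8 2021.
Next gap: 20 days. Fri Jan 8 2021 + 20 days = Thu Jan 28 2021.
Next gap: 22 days. Thu Jan 28 2021 + 22 days = Fri Feb 19 2021.
Next gap: 24 days. Fri Feb 19 2021 + 24 days = Mon Mar 15 2021.
Next gap: 26 days. Mon Mar 15 2021 + 26 days = Sat Apr 10 2021.
Next gap: 28 days. Sat Apr 10 2021 + 28 days = Sat May 8 2021.
Next gap: 30 days. Sat May 8 2021 + 30 days = Mon Jun 7 2021.

Mon Jun 7 2021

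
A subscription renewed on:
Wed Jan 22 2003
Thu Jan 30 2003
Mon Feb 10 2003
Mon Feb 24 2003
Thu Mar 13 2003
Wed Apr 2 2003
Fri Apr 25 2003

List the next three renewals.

Wed May 21 2003, Thu Jun 19 2003, Mon Jul 21 2003

Gaps: 8, 11, 14, 17, 20, 23 days — each gap is 3 larger than the previous one.
Next gap: 26 days. Fri Apr 25 2003 + 26 days = Wed May 21 2003.
Next gap: 29 days. Wed May 21 2003 + 29 days = Thu Jun 19 2003.
Next gap: 32 days. Thu Jun 19 2003 + 32 days = Mon Jul 21 2003.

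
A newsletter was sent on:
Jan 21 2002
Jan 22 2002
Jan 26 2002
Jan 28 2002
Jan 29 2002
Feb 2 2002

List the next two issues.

Feb 4 2002, Feb 5 2002

Every event lands on a Monday or Tuesday or Saturday (gaps cycle 1, 4, 2, 1, 4).
So the schedule is: every Monday, Tuesday and Saturday.
Next Monday: Feb 4 2002.
The following Tuesday is Feb 5 2002.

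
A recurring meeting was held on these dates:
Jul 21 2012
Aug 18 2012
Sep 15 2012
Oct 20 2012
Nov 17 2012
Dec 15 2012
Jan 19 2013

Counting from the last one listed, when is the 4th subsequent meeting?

May 18 2013

Gaps: 28, 28, 35, 28, 28, 35 days — a mix of 28 and 35. Every date is a Saturday.
Each is the 3rd Saturday of its month.
February 2013 — 3rd Saturday is Feb 16 2013.
3rd Saturday of March 2013: Mar 16 2013.
3rd Saturday of April 2013: Apr 20 2013.
3rd Saturday of May 2013: May 18 2013.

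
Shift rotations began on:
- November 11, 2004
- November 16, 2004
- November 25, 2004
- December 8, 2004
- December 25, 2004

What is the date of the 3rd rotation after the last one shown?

March 10, 2005

Gaps: 5, 9, 13, 17 days — each gap is 4 larger than the previous one.
Next gap: 21 days. December 25, 2004 + 21 days = January 15, 2005.
Next gap: 25 days. January 15, 2005 + 25 days = February 9, 2005.
Next gap: 29 days. February 9, 2005 + 29 days = March 10, 2005.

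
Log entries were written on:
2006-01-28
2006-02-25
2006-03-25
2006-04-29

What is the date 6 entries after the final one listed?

2006-10-28

Every date is a Saturday; gaps 28, 28, 35 days.
Each is the last Saturday of its month (at least one falls on the 29th or later, ruling out '4th Saturday').
May 2006 ends with Saturday 2006-05-27.
Last Saturday of June 2006: 2006-06-24.
Last Saturday of July 2006: 2006-07-29.
August 2006 ends with Saturday 2006-08-26.
September 2006 ends with Saturday 2006-09-30.
October 2006 ends with Saturday 2006-10-28.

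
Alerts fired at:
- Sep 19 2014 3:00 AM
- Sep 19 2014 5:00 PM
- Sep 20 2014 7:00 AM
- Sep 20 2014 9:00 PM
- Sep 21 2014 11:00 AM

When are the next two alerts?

The interval is a steady 14 hours (14, 14, 14, 14).
Sep 21 2014 11:00 AM + 14 h = Sep 22 2014 1:00 AM.
Sep 22 2014 1:00 AM + 14 h = Sep 22 2014 3:00 PM.

Sep 22 2014 1:00 AM, Sep 22 2014 3:00 PM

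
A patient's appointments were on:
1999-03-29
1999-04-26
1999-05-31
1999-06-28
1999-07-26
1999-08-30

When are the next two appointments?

1999-09-27, 1999-10-25

These are Mondays with 28, 35, 28, 28, 35-day gaps.
Each is the final Monday of its month — 1999-03-29 is past the 28th, so '4th Monday' doesn't fit.
Last Monday of September 1999: 1999-09-27.
October 1999 ends with Monday 1999-10-25.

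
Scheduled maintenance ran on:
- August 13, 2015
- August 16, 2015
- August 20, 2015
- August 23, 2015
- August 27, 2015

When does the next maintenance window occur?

Gaps: 3, 4, 3, 4 days — not constant, but cyclic with period 2.
The events fall on every Thursday and Sunday.
The following Sunday is August 30, 2015.

August 30, 2015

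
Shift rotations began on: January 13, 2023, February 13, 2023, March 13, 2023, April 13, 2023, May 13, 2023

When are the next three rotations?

June 13, 2023; July 13, 2023; August 13, 2023

Each date is the 13th; the gaps (31, 28, 31, 30) track the month lengths.
The rule is the 13th of each month.
June 2023: June 13, 2023.
Next: July 2023 → July 13, 2023.
Next: August 2023 → August 13, 2023.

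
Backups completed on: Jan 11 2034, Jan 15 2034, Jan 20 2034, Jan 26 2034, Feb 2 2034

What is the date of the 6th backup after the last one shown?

Apr 6 2034

The spacing grows by 1 each time: 4, 5, 6, 7 days.
Next gap: 8 days. Feb 2 2034 + 8 days = Feb 10 2034.
Next gap: 9 days. Feb 10 2034 + 9 days = Feb 19 2034.
Next gap: 10 days. Feb 19 2034 + 10 days = Mar 1 2034.
Next gap: 11 days. Mar 1 2034 + 11 days = Mar 12 2034.
Next gap: 12 days. Mar 12 2034 + 12 days = Mar 24 2034.
Next gap: 13 days. Mar 24 2034 + 13 days = Apr 6 2034.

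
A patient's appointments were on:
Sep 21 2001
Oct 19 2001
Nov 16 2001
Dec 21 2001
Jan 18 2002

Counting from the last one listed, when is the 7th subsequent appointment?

Gaps: 28, 28, 35, 28 days — a mix of 28 and 35. Every date is a Friday.
Each is the 3rd Friday of its month.
February 2002 — 3rd Friday is Feb 15 2002.
March 2002 — 3rd Friday is Mar 15 2002.
April 2002 — 3rd Friday is Apr 19 2002.
May 2002 — 3rd Friday is May 17 2002.
3rd Friday of June 2002: Jun 21 2002.
July 2002 — 3rd Friday is Jul 19 2002.
August 2002 — 3rd Friday is Aug 16 2002.

Aug 16 2002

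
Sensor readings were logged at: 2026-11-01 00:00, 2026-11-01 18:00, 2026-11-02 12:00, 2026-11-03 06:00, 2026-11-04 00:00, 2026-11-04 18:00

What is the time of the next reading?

2026-11-05 12:00

Spacing: 18, 18, 18, 18, 18 h — constant 18 h.
2026-11-04 18:00 + 18 h = 2026-11-05 12:00.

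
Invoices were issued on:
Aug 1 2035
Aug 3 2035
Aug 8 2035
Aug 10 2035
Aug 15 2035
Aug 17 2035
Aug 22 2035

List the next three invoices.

Aug 24 2035, Aug 29 2035, Aug 31 2035

Gaps: 2, 5, 2, 5, 2, 5 days — not constant, but cyclic with period 2.
The events fall on every Wednesday and Friday.
The following Friday is Aug 24 2035.
Next Wednesday: Aug 29 2035.
Next Friday: Aug 31 2035.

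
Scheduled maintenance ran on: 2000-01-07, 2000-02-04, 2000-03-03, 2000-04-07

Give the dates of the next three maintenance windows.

These are Fridays at 28- or 35-day spacing (28, 28, 35).
The pattern: 1st Friday of the month.
May 2000 — 1st Friday is 2000-05-05.
1st Friday of June 2000: 2000-06-02.
July 2000 — 1st Friday is 2000-07-07.

2000-05-05, 2000-06-02, 2000-07-07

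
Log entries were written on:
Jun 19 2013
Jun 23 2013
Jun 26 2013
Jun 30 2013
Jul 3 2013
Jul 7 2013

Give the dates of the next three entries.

Gaps: 4, 3, 4, 3, 4 days — not constant, but cyclic with period 2.
The events fall on every Wednesday and Sunday.
Next Wednesday: Jul 10 2013.
The following Sunday is Jul 14 2013.
The following Wednesday is Jul 17 2013.

Jul 10 2013, Jul 14 2013, Jul 17 2013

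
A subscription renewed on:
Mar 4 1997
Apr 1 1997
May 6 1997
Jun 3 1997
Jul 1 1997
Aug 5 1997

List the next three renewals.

All dates are Tuesdays, 28, 35, 28, 28, 35 days apart.
Specifically, the 1st Tuesday of each month.
September 1997 — 1st Tuesday is Sep 2 1997.
October 1997 — 1st Tuesday is Oct 7 1997.
1st Tuesday of November 1997: Nov 4 1997.

Sep 2 1997, Oct 7 1997, Nov 4 1997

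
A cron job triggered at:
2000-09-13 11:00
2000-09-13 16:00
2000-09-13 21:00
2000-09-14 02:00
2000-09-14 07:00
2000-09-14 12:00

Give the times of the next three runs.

The interval is a steady 5 hours (5, 5, 5, 5, 5).
2000-09-14 12:00 + 5 h = 2000-09-14 17:00.
2000-09-14 17:00 + 5 h = 2000-09-14 22:00.
2000-09-14 22:00 + 5 h = 2000-09-15 03:00.

2000-09-14 17:00, 2000-09-14 22:00, 2000-09-15 03:00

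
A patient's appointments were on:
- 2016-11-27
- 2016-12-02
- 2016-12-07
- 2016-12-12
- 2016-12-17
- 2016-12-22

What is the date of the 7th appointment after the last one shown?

2017-01-26

The spacing is 5, 5, 5, 5, 5 days — always 5 days.
2016-12-22 + 5 days = 2016-12-27.
2016-12-27 + 5 days = 2017-01-01.
2017-01-01 + 5 days = 2017-01-06.
2017-01-06 + 5 days = 2017-01-11.
2017-01-11 + 5 days = 2017-01-16.
2017-01-16 + 5 days = 2017-01-21.
2017-01-21 + 5 days = 2017-01-26.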